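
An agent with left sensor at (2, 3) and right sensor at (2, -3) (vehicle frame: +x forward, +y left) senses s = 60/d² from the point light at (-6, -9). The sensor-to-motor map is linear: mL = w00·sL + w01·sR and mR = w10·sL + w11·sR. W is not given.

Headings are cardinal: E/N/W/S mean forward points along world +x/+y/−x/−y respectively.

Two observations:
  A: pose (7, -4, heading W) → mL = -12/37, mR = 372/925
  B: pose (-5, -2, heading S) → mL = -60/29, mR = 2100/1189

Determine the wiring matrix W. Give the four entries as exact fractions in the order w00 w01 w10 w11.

0 -1 1/2 1/2

obs A: pose=(7,-4,W) → sL=12/25, sR=12/37, mL=-12/37, mR=372/925
obs B: pose=(-5,-2,S) → sL=60/41, sR=60/29, mL=-60/29, mR=2100/1189
sensor matrix S = [[12/25, 12/37], [60/41, 60/29]]; det S = 114048/219965
solve [mL_A; mL_B] = S·[w00; w01] and [mR_A; mR_B] = S·[w10; w11]:
  w00 = 0, w01 = -1, w10 = 1/2, w11 = 1/2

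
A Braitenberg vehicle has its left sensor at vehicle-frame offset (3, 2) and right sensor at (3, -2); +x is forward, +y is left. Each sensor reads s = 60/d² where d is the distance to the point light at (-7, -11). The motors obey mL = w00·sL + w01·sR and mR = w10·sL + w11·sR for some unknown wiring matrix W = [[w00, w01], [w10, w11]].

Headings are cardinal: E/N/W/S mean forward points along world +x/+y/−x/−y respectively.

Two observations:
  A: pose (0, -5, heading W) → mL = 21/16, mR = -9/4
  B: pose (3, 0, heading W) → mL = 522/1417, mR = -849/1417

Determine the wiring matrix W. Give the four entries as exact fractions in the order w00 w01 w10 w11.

1/2 1/2 -1 -1/2

obs A: pose=(0,-5,W) → sL=15/8, sR=3/4, mL=21/16, mR=-9/4
obs B: pose=(3,0,W) → sL=6/13, sR=30/109, mL=522/1417, mR=-849/1417
sensor matrix S = [[15/8, 3/4], [6/13, 30/109]]; det S = 963/5668
solve [mL_A; mL_B] = S·[w00; w01] and [mR_A; mR_B] = S·[w10; w11]:
  w00 = 1/2, w01 = 1/2, w10 = -1, w11 = -1/2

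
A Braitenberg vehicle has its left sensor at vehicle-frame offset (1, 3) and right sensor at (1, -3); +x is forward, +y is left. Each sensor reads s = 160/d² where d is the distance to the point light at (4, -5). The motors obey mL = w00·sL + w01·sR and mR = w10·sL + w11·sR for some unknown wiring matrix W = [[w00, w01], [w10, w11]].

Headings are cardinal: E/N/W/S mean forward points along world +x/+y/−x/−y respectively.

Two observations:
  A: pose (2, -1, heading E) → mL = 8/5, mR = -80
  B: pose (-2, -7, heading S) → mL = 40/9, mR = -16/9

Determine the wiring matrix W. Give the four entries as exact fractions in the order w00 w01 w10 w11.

1/2 0 0 -1

obs A: pose=(2,-1,E) → sL=16/5, sR=80, mL=8/5, mR=-80
obs B: pose=(-2,-7,S) → sL=80/9, sR=16/9, mL=40/9, mR=-16/9
sensor matrix S = [[16/5, 80], [80/9, 16/9]]; det S = -31744/45
solve [mL_A; mL_B] = S·[w00; w01] and [mR_A; mR_B] = S·[w10; w11]:
  w00 = 1/2, w01 = 0, w10 = 0, w11 = -1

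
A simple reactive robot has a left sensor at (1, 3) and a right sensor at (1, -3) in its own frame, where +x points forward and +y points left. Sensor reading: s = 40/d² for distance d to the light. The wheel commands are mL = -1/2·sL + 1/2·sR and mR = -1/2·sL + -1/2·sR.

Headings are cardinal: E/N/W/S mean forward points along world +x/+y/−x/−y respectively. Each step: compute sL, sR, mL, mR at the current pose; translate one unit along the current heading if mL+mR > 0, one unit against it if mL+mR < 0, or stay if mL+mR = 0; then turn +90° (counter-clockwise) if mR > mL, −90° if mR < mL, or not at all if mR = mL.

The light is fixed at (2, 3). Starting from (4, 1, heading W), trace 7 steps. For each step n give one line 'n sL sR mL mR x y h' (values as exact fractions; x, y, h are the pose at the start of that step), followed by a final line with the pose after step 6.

0 20/13 20 120/13 -140/13 4 1 W
1 40 40/37 -720/37 -760/37 5 1 N
2 5/2 10/13 -45/52 -85/52 5 0 E
3 40/41 40/17 480/697 -1160/697 4 0 S
4 20/13 20 120/13 -140/13 4 1 W
5 40 40/37 -720/37 -760/37 5 1 N
6 5/2 10/13 -45/52 -85/52 5 0 E
final 4 0 S

n=0: pose=(4,1,W); sL=20/13, sR=20; mL=120/13, mR=-140/13; mL+mR=-20/13 → advance -1; mR−mL=-20 → turn -1·90°
n=1: pose=(5,1,N); sL=40, sR=40/37; mL=-720/37, mR=-760/37; mL+mR=-40 → advance -1; mR−mL=-40/37 → turn -1·90°
n=2: pose=(5,0,E); sL=5/2, sR=10/13; mL=-45/52, mR=-85/52; mL+mR=-5/2 → advance -1; mR−mL=-10/13 → turn -1·90°
n=3: pose=(4,0,S); sL=40/41, sR=40/17; mL=480/697, mR=-1160/697; mL+mR=-40/41 → advance -1; mR−mL=-40/17 → turn -1·90°
n=4: pose=(4,1,W); sL=20/13, sR=20; mL=120/13, mR=-140/13; mL+mR=-20/13 → advance -1; mR−mL=-20 → turn -1·90°
n=5: pose=(5,1,N); sL=40, sR=40/37; mL=-720/37, mR=-760/37; mL+mR=-40 → advance -1; mR−mL=-40/37 → turn -1·90°
n=6: pose=(5,0,E); sL=5/2, sR=10/13; mL=-45/52, mR=-85/52; mL+mR=-5/2 → advance -1; mR−mL=-10/13 → turn -1·90°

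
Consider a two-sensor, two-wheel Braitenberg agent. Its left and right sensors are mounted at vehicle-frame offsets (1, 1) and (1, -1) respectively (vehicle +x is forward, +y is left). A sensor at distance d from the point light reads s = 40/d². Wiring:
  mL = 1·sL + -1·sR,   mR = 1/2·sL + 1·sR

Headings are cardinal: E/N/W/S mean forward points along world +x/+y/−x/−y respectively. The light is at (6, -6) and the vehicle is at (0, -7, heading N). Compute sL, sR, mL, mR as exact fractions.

left sensor world pos  = (-1, -6); dL² = 49
right sensor world pos = (1, -6); dR² = 25
sL = 40/49 = 40/49
sR = 40/25 = 8/5
mL = 1·sL + -1·sR = -192/245
mR = 1/2·sL + 1·sR = 492/245

40/49 8/5 -192/245 492/245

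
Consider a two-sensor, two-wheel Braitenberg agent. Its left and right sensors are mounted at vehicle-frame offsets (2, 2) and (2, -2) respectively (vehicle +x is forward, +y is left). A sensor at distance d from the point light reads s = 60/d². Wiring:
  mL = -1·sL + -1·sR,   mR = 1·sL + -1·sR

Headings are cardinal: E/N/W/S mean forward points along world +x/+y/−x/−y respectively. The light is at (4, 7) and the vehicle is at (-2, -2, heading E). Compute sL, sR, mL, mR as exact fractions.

left sensor world pos  = (0, 0); dL² = 65
right sensor world pos = (0, -4); dR² = 137
sL = 60/65 = 12/13
sR = 60/137 = 60/137
mL = -1·sL + -1·sR = -2424/1781
mR = 1·sL + -1·sR = 864/1781

12/13 60/137 -2424/1781 864/1781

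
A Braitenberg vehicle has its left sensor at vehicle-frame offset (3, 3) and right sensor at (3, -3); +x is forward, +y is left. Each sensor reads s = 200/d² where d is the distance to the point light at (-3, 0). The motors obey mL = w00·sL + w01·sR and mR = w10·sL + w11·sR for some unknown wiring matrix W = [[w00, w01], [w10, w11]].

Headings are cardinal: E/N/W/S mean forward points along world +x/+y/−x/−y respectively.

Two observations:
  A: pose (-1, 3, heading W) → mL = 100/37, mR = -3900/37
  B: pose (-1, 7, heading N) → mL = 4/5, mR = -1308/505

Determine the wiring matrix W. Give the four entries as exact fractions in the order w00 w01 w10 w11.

obs A: pose=(-1,3,W) → sL=200, sR=200/37, mL=100/37, mR=-3900/37
obs B: pose=(-1,7,N) → sL=200/101, sR=8/5, mL=4/5, mR=-1308/505
sensor matrix S = [[200, 200/37], [200/101, 8/5]]; det S = 1155840/3737
solve [mL_A; mL_B] = S·[w00; w01] and [mR_A; mR_B] = S·[w10; w11]:
  w00 = 0, w01 = 1/2, w10 = -1/2, w11 = -1

0 1/2 -1/2 -1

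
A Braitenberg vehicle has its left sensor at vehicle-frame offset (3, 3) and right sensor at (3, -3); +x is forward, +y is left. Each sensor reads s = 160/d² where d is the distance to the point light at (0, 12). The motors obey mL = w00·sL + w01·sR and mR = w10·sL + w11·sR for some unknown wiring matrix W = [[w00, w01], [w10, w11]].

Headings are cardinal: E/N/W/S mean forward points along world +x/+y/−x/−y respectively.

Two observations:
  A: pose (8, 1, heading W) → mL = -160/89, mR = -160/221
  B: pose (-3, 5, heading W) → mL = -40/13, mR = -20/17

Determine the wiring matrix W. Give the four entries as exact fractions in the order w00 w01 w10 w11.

0 -1 -1 0

obs A: pose=(8,1,W) → sL=160/221, sR=160/89, mL=-160/89, mR=-160/221
obs B: pose=(-3,5,W) → sL=20/17, sR=40/13, mL=-40/13, mR=-20/17
sensor matrix S = [[160/221, 160/89], [20/17, 40/13]]; det S = 28800/255697
solve [mL_A; mL_B] = S·[w00; w01] and [mR_A; mR_B] = S·[w10; w11]:
  w00 = 0, w01 = -1, w10 = -1, w11 = 0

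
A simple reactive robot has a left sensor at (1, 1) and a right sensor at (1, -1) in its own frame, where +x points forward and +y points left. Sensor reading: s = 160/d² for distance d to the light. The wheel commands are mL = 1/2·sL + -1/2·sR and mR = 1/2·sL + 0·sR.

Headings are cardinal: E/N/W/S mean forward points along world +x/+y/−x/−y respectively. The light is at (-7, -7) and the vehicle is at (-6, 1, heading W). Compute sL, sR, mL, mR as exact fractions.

left sensor world pos  = (-7, 0); dL² = 49
right sensor world pos = (-7, 2); dR² = 81
sL = 160/49 = 160/49
sR = 160/81 = 160/81
mL = 1/2·sL + -1/2·sR = 2560/3969
mR = 1/2·sL + 0·sR = 80/49

160/49 160/81 2560/3969 80/49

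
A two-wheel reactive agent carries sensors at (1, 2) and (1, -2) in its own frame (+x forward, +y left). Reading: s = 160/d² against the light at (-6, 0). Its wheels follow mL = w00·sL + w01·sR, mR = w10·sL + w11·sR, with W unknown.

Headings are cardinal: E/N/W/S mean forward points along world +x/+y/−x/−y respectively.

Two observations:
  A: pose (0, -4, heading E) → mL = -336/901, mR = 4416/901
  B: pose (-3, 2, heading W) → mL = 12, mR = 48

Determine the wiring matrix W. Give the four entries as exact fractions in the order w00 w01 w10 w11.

1/2 -1 1 1

obs A: pose=(0,-4,E) → sL=160/53, sR=32/17, mL=-336/901, mR=4416/901
obs B: pose=(-3,2,W) → sL=40, sR=8, mL=12, mR=48
sensor matrix S = [[160/53, 32/17], [40, 8]]; det S = -46080/901
solve [mL_A; mL_B] = S·[w00; w01] and [mR_A; mR_B] = S·[w10; w11]:
  w00 = 1/2, w01 = -1, w10 = 1, w11 = 1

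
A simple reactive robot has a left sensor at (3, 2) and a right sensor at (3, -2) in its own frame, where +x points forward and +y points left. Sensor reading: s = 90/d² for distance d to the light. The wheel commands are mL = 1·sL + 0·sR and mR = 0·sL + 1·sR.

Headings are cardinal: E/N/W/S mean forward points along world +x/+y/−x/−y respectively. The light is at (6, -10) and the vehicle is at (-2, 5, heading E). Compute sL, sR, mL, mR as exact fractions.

45/157 45/97 45/157 45/97

left sensor world pos  = (1, 7); dL² = 314
right sensor world pos = (1, 3); dR² = 194
sL = 90/314 = 45/157
sR = 90/194 = 45/97
mL = 1·sL + 0·sR = 45/157
mR = 0·sL + 1·sR = 45/97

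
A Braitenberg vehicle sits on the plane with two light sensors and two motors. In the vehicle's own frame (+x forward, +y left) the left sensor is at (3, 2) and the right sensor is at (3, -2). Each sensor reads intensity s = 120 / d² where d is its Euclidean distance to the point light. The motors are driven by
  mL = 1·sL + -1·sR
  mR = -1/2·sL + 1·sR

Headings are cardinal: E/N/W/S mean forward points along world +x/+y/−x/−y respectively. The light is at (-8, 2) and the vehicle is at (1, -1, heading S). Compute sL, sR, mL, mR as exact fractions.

120/157 24/17 -1728/2669 2748/2669

left sensor world pos  = (3, -4); dL² = 157
right sensor world pos = (-1, -4); dR² = 85
sL = 120/157 = 120/157
sR = 120/85 = 24/17
mL = 1·sL + -1·sR = -1728/2669
mR = -1/2·sL + 1·sR = 2748/2669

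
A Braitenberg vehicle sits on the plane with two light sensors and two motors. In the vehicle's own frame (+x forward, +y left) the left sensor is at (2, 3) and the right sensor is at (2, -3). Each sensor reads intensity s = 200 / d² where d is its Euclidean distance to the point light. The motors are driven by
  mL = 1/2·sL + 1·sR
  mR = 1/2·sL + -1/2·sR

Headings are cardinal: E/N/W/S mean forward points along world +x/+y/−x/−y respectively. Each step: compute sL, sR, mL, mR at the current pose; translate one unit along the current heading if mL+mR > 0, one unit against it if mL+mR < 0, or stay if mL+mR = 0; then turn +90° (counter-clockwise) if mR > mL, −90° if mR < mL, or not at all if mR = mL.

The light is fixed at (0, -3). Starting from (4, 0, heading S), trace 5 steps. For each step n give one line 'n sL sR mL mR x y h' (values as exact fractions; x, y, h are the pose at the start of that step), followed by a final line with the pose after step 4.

n=0: pose=(4,0,S); sL=4, sR=100; mL=102, mR=-48; mL+mR=54 → advance +1; mR−mL=-150 → turn -1·90°
n=1: pose=(4,-1,W); sL=40, sR=200/29; mL=780/29, mR=480/29; mL+mR=1260/29 → advance +1; mR−mL=-300/29 → turn -1·90°
n=2: pose=(3,-1,N); sL=25/2, sR=50/13; mL=525/52, mR=225/52; mL+mR=375/26 → advance +1; mR−mL=-75/13 → turn -1·90°
n=3: pose=(3,0,E); sL=200/61, sR=8; mL=588/61, mR=-144/61; mL+mR=444/61 → advance +1; mR−mL=-12 → turn -1·90°
n=4: pose=(4,0,S); sL=4, sR=100; mL=102, mR=-48; mL+mR=54 → advance +1; mR−mL=-150 → turn -1·90°

0 4 100 102 -48 4 0 S
1 40 200/29 780/29 480/29 4 -1 W
2 25/2 50/13 525/52 225/52 3 -1 N
3 200/61 8 588/61 -144/61 3 0 E
4 4 100 102 -48 4 0 S
final 4 -1 W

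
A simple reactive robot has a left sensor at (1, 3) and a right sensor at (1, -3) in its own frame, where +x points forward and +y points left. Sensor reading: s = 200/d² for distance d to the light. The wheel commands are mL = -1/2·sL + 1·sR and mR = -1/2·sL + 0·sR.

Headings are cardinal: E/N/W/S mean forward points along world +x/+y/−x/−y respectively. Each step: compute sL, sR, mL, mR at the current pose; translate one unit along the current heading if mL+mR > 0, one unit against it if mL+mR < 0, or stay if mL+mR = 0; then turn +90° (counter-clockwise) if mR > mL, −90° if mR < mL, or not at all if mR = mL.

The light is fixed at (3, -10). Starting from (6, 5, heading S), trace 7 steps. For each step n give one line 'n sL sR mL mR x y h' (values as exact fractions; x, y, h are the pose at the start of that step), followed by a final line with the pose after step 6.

0 25/29 50/49 1675/2842 -25/58 6 5 S
1 8/5 200/293 -172/1465 -4/5 6 4 W
2 100/113 100/137 4450/15481 -50/113 7 4 N
3 200/281 8/5 1748/1405 -100/281 7 3 E
4 25/26 50/37 1675/1924 -25/52 8 3 S
5 200/97 200/241 -4700/23377 -100/97 8 2 W
6 100/89 4/5 106/445 -50/89 9 2 N
final 9 1 E

n=0: pose=(6,5,S); sL=25/29, sR=50/49; mL=1675/2842, mR=-25/58; mL+mR=225/1421 → advance +1; mR−mL=-50/49 → turn -1·90°
n=1: pose=(6,4,W); sL=8/5, sR=200/293; mL=-172/1465, mR=-4/5; mL+mR=-1344/1465 → advance -1; mR−mL=-200/293 → turn -1·90°
n=2: pose=(7,4,N); sL=100/113, sR=100/137; mL=4450/15481, mR=-50/113; mL+mR=-2400/15481 → advance -1; mR−mL=-100/137 → turn -1·90°
n=3: pose=(7,3,E); sL=200/281, sR=8/5; mL=1748/1405, mR=-100/281; mL+mR=1248/1405 → advance +1; mR−mL=-8/5 → turn -1·90°
n=4: pose=(8,3,S); sL=25/26, sR=50/37; mL=1675/1924, mR=-25/52; mL+mR=375/962 → advance +1; mR−mL=-50/37 → turn -1·90°
n=5: pose=(8,2,W); sL=200/97, sR=200/241; mL=-4700/23377, mR=-100/97; mL+mR=-28800/23377 → advance -1; mR−mL=-200/241 → turn -1·90°
n=6: pose=(9,2,N); sL=100/89, sR=4/5; mL=106/445, mR=-50/89; mL+mR=-144/445 → advance -1; mR−mL=-4/5 → turn -1·90°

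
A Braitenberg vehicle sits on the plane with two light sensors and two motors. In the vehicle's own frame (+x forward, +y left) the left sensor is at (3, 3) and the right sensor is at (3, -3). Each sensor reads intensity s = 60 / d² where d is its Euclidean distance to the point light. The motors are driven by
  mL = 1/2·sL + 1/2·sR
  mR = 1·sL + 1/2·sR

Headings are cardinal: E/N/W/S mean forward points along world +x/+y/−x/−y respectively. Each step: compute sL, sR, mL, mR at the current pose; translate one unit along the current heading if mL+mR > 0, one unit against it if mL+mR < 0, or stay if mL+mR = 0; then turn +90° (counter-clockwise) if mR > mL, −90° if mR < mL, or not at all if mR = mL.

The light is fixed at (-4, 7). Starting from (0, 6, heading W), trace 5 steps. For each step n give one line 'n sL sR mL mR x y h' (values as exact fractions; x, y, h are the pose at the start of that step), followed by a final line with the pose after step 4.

n=0: pose=(0,6,W); sL=60/17, sR=12; mL=132/17, mR=162/17; mL+mR=294/17 → advance +1; mR−mL=30/17 → turn +1·90°
n=1: pose=(-1,6,S); sL=15/13, sR=15/4; mL=255/104, mR=315/104; mL+mR=285/52 → advance +1; mR−mL=15/26 → turn +1·90°
n=2: pose=(-1,5,E); sL=60/37, sR=60/61; mL=2940/2257, mR=4770/2257; mL+mR=7710/2257 → advance +1; mR−mL=30/37 → turn +1·90°
n=3: pose=(0,5,N); sL=30, sR=6/5; mL=78/5, mR=153/5; mL+mR=231/5 → advance +1; mR−mL=15 → turn +1·90°
n=4: pose=(0,6,W); sL=60/17, sR=12; mL=132/17, mR=162/17; mL+mR=294/17 → advance +1; mR−mL=30/17 → turn +1·90°

0 60/17 12 132/17 162/17 0 6 W
1 15/13 15/4 255/104 315/104 -1 6 S
2 60/37 60/61 2940/2257 4770/2257 -1 5 E
3 30 6/5 78/5 153/5 0 5 N
4 60/17 12 132/17 162/17 0 6 W
final -1 6 S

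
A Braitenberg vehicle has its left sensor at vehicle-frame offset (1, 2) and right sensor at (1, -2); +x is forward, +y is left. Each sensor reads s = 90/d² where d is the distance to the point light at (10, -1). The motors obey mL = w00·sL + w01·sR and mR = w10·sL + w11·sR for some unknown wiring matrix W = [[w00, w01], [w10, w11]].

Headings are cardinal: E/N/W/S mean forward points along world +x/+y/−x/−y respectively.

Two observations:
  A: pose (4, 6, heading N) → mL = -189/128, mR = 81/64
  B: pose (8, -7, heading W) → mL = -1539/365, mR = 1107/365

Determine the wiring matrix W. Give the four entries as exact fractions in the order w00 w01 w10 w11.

obs A: pose=(4,6,N) → sL=45/64, sR=9/8, mL=-189/128, mR=81/64
obs B: pose=(8,-7,W) → sL=90/73, sR=18/5, mL=-1539/365, mR=1107/365
sensor matrix S = [[45/64, 9/8], [90/73, 18/5]]; det S = 2673/2336
solve [mL_A; mL_B] = S·[w00; w01] and [mR_A; mR_B] = S·[w10; w11]:
  w00 = -1/2, w01 = -1, w10 = 1, w11 = 1/2

-1/2 -1 1 1/2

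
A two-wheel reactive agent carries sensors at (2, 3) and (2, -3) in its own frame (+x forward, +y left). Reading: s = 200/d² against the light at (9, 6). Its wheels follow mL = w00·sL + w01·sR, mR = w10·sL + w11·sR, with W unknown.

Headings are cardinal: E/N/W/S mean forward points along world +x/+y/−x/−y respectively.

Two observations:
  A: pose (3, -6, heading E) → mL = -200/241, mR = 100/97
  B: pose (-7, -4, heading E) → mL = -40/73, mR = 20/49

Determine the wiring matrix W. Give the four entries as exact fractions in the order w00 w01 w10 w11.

obs A: pose=(3,-6,E) → sL=200/97, sR=200/241, mL=-200/241, mR=100/97
obs B: pose=(-7,-4,E) → sL=40/49, sR=40/73, mL=-40/73, mR=20/49
sensor matrix S = [[200/97, 200/241], [40/49, 40/73]]; det S = 37824000/83619529
solve [mL_A; mL_B] = S·[w00; w01] and [mR_A; mR_B] = S·[w10; w11]:
  w00 = 0, w01 = -1, w10 = 1/2, w11 = 0

0 -1 1/2 0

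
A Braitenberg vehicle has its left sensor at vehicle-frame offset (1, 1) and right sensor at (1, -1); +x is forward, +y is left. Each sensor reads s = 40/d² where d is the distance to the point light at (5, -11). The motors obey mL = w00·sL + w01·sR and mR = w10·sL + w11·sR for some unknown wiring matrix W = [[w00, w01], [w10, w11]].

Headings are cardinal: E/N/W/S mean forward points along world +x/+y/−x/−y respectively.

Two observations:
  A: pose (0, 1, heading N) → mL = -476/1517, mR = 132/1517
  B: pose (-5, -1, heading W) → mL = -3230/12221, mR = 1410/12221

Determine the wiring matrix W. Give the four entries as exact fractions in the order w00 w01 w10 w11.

-1/2 -1 1 -1/2

obs A: pose=(0,1,N) → sL=8/41, sR=8/37, mL=-476/1517, mR=132/1517
obs B: pose=(-5,-1,W) → sL=20/101, sR=20/121, mL=-3230/12221, mR=1410/12221
sensor matrix S = [[8/41, 8/37], [20/101, 20/121]]; det S = -195840/18539257
solve [mL_A; mL_B] = S·[w00; w01] and [mR_A; mR_B] = S·[w10; w11]:
  w00 = -1/2, w01 = -1, w10 = 1, w11 = -1/2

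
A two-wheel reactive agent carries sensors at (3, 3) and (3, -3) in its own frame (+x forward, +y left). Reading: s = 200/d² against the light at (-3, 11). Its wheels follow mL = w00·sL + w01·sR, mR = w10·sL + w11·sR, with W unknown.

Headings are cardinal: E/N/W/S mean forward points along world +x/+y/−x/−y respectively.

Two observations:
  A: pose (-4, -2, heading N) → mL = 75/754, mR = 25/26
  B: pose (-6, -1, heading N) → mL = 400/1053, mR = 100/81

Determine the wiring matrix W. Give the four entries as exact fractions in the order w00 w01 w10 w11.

obs A: pose=(-4,-2,N) → sL=50/29, sR=25/13, mL=75/754, mR=25/26
obs B: pose=(-6,-1,N) → sL=200/117, sR=200/81, mL=400/1053, mR=100/81
sensor matrix S = [[50/29, 25/13], [200/117, 200/81]]; det S = 385000/396981
solve [mL_A; mL_B] = S·[w00; w01] and [mR_A; mR_B] = S·[w10; w11]:
  w00 = -1/2, w01 = 1/2, w10 = 0, w11 = 1/2

-1/2 1/2 0 1/2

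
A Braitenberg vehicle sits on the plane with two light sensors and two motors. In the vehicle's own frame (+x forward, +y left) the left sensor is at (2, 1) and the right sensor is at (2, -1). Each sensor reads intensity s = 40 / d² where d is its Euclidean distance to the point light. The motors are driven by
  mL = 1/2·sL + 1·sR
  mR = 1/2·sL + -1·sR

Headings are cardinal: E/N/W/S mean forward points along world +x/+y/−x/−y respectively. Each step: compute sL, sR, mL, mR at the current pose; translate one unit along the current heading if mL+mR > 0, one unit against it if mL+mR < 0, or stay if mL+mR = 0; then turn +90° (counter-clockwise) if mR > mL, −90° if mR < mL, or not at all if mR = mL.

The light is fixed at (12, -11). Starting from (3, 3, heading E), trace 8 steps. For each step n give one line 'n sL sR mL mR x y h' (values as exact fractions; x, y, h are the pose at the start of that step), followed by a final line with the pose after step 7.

0 20/137 20/109 3830/14933 -1650/14933 3 3 E
1 40/193 8/45 2444/8685 -644/8685 4 3 S
2 10/61 5/37 490/2257 -120/2257 4 2 W
3 8/65 40/289 3756/18785 -1444/18785 3 2 N
4 20/137 20/109 3830/14933 -1650/14933 3 3 E
5 40/193 8/45 2444/8685 -644/8685 4 3 S
6 10/61 5/37 490/2257 -120/2257 4 2 W
7 8/65 40/289 3756/18785 -1444/18785 3 2 N
final 3 3 E

n=0: pose=(3,3,E); sL=20/137, sR=20/109; mL=3830/14933, mR=-1650/14933; mL+mR=20/137 → advance +1; mR−mL=-40/109 → turn -1·90°
n=1: pose=(4,3,S); sL=40/193, sR=8/45; mL=2444/8685, mR=-644/8685; mL+mR=40/193 → advance +1; mR−mL=-16/45 → turn -1·90°
n=2: pose=(4,2,W); sL=10/61, sR=5/37; mL=490/2257, mR=-120/2257; mL+mR=10/61 → advance +1; mR−mL=-10/37 → turn -1·90°
n=3: pose=(3,2,N); sL=8/65, sR=40/289; mL=3756/18785, mR=-1444/18785; mL+mR=8/65 → advance +1; mR−mL=-80/289 → turn -1·90°
n=4: pose=(3,3,E); sL=20/137, sR=20/109; mL=3830/14933, mR=-1650/14933; mL+mR=20/137 → advance +1; mR−mL=-40/109 → turn -1·90°
n=5: pose=(4,3,S); sL=40/193, sR=8/45; mL=2444/8685, mR=-644/8685; mL+mR=40/193 → advance +1; mR−mL=-16/45 → turn -1·90°
n=6: pose=(4,2,W); sL=10/61, sR=5/37; mL=490/2257, mR=-120/2257; mL+mR=10/61 → advance +1; mR−mL=-10/37 → turn -1·90°
n=7: pose=(3,2,N); sL=8/65, sR=40/289; mL=3756/18785, mR=-1444/18785; mL+mR=8/65 → advance +1; mR−mL=-80/289 → turn -1·90°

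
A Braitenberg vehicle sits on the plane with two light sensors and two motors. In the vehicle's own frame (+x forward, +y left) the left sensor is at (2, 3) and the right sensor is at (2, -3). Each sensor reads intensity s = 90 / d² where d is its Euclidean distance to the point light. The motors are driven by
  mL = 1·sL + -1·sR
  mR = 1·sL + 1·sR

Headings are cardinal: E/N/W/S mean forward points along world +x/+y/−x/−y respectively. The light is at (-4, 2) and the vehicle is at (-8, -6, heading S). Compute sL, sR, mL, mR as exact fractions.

left sensor world pos  = (-5, -8); dL² = 101
right sensor world pos = (-11, -8); dR² = 149
sL = 90/101 = 90/101
sR = 90/149 = 90/149
mL = 1·sL + -1·sR = 4320/15049
mR = 1·sL + 1·sR = 22500/15049

90/101 90/149 4320/15049 22500/15049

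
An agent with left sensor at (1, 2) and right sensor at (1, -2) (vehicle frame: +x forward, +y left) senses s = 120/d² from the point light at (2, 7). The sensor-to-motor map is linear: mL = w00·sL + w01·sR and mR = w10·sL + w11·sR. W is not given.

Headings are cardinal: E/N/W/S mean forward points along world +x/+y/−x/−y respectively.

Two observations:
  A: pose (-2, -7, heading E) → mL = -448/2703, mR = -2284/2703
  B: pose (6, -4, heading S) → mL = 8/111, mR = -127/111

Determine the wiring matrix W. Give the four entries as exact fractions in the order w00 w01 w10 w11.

-1/2 1/2 -1/2 -1

obs A: pose=(-2,-7,E) → sL=40/51, sR=24/53, mL=-448/2703, mR=-2284/2703
obs B: pose=(6,-4,S) → sL=2/3, sR=30/37, mL=8/111, mR=-127/111
sensor matrix S = [[40/51, 24/53], [2/3, 30/37]]; det S = 11136/33337
solve [mL_A; mL_B] = S·[w00; w01] and [mR_A; mR_B] = S·[w10; w11]:
  w00 = -1/2, w01 = 1/2, w10 = -1/2, w11 = -1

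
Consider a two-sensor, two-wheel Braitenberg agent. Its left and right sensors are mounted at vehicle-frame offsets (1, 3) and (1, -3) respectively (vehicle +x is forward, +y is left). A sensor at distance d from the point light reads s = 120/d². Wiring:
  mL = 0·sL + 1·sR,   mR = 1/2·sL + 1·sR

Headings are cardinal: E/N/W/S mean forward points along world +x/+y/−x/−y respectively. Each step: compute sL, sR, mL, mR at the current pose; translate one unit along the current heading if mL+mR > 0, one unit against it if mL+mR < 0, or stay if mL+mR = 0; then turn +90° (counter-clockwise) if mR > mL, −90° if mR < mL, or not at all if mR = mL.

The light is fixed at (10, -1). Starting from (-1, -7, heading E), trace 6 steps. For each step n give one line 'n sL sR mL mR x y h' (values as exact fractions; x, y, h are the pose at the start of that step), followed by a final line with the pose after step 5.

0 120/109 120/181 120/181 23940/19729 -1 -7 E
1 60/97 60/37 60/37 6930/3589 0 -7 N
2 24/37 24/25 24/25 1188/925 0 -6 W
3 6/5 15/29 15/29 162/145 -1 -6 S
4 120/109 120/181 120/181 23940/19729 -1 -7 E
5 60/97 60/37 60/37 6930/3589 0 -7 N
final 0 -6 W

n=0: pose=(-1,-7,E); sL=120/109, sR=120/181; mL=120/181, mR=23940/19729; mL+mR=37020/19729 → advance +1; mR−mL=60/109 → turn +1·90°
n=1: pose=(0,-7,N); sL=60/97, sR=60/37; mL=60/37, mR=6930/3589; mL+mR=12750/3589 → advance +1; mR−mL=30/97 → turn +1·90°
n=2: pose=(0,-6,W); sL=24/37, sR=24/25; mL=24/25, mR=1188/925; mL+mR=2076/925 → advance +1; mR−mL=12/37 → turn +1·90°
n=3: pose=(-1,-6,S); sL=6/5, sR=15/29; mL=15/29, mR=162/145; mL+mR=237/145 → advance +1; mR−mL=3/5 → turn +1·90°
n=4: pose=(-1,-7,E); sL=120/109, sR=120/181; mL=120/181, mR=23940/19729; mL+mR=37020/19729 → advance +1; mR−mL=60/109 → turn +1·90°
n=5: pose=(0,-7,N); sL=60/97, sR=60/37; mL=60/37, mR=6930/3589; mL+mR=12750/3589 → advance +1; mR−mL=30/97 → turn +1·90°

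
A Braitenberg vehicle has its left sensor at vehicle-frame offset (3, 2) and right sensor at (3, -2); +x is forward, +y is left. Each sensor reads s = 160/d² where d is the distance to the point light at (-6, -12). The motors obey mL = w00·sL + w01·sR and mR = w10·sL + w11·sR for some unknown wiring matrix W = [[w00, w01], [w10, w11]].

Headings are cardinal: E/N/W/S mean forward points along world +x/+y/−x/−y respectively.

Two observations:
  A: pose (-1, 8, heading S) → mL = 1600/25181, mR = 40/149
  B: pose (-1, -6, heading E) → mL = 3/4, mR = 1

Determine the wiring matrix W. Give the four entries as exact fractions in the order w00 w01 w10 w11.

-1 1 0 1/2

obs A: pose=(-1,8,S) → sL=80/169, sR=80/149, mL=1600/25181, mR=40/149
obs B: pose=(-1,-6,E) → sL=5/4, sR=2, mL=3/4, mR=1
sensor matrix S = [[80/169, 80/149], [5/4, 2]]; det S = 6940/25181
solve [mL_A; mL_B] = S·[w00; w01] and [mR_A; mR_B] = S·[w10; w11]:
  w00 = -1, w01 = 1, w10 = 0, w11 = 1/2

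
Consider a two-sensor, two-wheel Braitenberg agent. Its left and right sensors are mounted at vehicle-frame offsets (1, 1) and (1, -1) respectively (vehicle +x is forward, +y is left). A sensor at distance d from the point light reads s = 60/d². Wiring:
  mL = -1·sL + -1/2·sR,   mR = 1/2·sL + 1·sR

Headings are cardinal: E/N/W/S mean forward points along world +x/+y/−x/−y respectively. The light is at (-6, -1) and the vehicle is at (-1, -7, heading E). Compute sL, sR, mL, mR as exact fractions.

60/61 12/17 -1386/1037 1242/1037

left sensor world pos  = (0, -6); dL² = 61
right sensor world pos = (0, -8); dR² = 85
sL = 60/61 = 60/61
sR = 60/85 = 12/17
mL = -1·sL + -1/2·sR = -1386/1037
mR = 1/2·sL + 1·sR = 1242/1037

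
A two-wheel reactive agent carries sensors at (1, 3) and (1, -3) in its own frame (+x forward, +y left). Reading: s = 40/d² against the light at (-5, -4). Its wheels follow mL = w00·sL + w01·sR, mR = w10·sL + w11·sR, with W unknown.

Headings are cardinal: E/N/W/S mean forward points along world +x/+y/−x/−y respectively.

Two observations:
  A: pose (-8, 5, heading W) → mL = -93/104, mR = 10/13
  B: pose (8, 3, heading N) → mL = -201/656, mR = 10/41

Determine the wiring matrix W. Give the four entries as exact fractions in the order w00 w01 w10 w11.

obs A: pose=(-8,5,W) → sL=10/13, sR=1/4, mL=-93/104, mR=10/13
obs B: pose=(8,3,N) → sL=10/41, sR=1/8, mL=-201/656, mR=10/41
sensor matrix S = [[10/13, 1/4], [10/41, 1/8]]; det S = 75/2132
solve [mL_A; mL_B] = S·[w00; w01] and [mR_A; mR_B] = S·[w10; w11]:
  w00 = -1, w01 = -1/2, w10 = 1, w11 = 0

-1 -1/2 1 0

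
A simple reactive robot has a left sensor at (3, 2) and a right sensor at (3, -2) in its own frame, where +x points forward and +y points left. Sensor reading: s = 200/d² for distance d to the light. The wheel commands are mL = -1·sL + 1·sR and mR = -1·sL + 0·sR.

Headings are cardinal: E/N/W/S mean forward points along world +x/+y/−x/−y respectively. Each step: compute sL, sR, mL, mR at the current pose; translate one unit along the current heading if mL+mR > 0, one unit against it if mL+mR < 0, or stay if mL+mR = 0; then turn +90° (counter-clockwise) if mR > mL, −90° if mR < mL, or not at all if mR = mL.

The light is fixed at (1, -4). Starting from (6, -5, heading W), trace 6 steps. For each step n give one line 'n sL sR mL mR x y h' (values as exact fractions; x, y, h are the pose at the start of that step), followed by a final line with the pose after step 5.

n=0: pose=(6,-5,W); sL=200/13, sR=40; mL=320/13, mR=-200/13; mL+mR=120/13 → advance +1; mR−mL=-40 → turn -1·90°
n=1: pose=(5,-5,N); sL=25, sR=5; mL=-20, mR=-25; mL+mR=-45 → advance -1; mR−mL=-5 → turn -1·90°
n=2: pose=(5,-6,E); sL=200/49, sR=40/13; mL=-640/637, mR=-200/49; mL+mR=-3240/637 → advance -1; mR−mL=-40/13 → turn -1·90°
n=3: pose=(4,-6,S); sL=4, sR=100/13; mL=48/13, mR=-4; mL+mR=-4/13 → advance -1; mR−mL=-100/13 → turn -1·90°
n=4: pose=(4,-5,W); sL=200/9, sR=200; mL=1600/9, mR=-200/9; mL+mR=1400/9 → advance +1; mR−mL=-200 → turn -1·90°
n=5: pose=(3,-5,N); sL=50, sR=10; mL=-40, mR=-50; mL+mR=-90 → advance -1; mR−mL=-10 → turn -1·90°

0 200/13 40 320/13 -200/13 6 -5 W
1 25 5 -20 -25 5 -5 N
2 200/49 40/13 -640/637 -200/49 5 -6 E
3 4 100/13 48/13 -4 4 -6 S
4 200/9 200 1600/9 -200/9 4 -5 W
5 50 10 -40 -50 3 -5 N
final 3 -6 E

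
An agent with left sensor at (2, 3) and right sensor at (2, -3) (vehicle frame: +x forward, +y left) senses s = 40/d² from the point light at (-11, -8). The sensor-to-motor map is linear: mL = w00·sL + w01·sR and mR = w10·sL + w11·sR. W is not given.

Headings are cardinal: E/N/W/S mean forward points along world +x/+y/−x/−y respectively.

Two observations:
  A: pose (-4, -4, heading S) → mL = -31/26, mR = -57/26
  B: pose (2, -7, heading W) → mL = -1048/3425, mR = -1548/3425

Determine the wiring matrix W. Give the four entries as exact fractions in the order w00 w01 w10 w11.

obs A: pose=(-4,-4,S) → sL=5/13, sR=2, mL=-31/26, mR=-57/26
obs B: pose=(2,-7,W) → sL=8/25, sR=40/137, mL=-1048/3425, mR=-1548/3425
sensor matrix S = [[5/13, 2], [8/25, 40/137]]; det S = -23496/44525
solve [mL_A; mL_B] = S·[w00; w01] and [mR_A; mR_B] = S·[w10; w11]:
  w00 = -1/2, w01 = -1/2, w10 = -1/2, w11 = -1

-1/2 -1/2 -1/2 -1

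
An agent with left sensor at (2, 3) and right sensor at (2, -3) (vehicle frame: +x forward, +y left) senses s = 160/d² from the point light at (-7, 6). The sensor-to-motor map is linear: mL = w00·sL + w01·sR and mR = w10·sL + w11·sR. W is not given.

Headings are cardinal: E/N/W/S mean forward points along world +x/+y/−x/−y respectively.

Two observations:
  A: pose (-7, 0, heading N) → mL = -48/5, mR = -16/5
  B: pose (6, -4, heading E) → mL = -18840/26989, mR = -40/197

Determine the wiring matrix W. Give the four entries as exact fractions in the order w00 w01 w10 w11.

obs A: pose=(-7,0,N) → sL=32/5, sR=32/5, mL=-48/5, mR=-16/5
obs B: pose=(6,-4,E) → sL=80/137, sR=80/197, mL=-18840/26989, mR=-40/197
sensor matrix S = [[32/5, 32/5], [80/137, 80/197]]; det S = -30720/26989
solve [mL_A; mL_B] = S·[w00; w01] and [mR_A; mR_B] = S·[w10; w11]:
  w00 = -1/2, w01 = -1, w10 = 0, w11 = -1/2

-1/2 -1 0 -1/2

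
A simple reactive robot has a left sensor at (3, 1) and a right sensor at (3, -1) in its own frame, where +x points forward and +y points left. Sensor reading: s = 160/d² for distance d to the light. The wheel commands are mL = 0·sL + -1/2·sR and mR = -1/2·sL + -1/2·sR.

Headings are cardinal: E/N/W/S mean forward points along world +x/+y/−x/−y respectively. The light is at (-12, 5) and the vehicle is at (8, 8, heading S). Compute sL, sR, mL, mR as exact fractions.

160/441 160/361 -80/361 -64160/159201

left sensor world pos  = (9, 5); dL² = 441
right sensor world pos = (7, 5); dR² = 361
sL = 160/441 = 160/441
sR = 160/361 = 160/361
mL = 0·sL + -1/2·sR = -80/361
mR = -1/2·sL + -1/2·sR = -64160/159201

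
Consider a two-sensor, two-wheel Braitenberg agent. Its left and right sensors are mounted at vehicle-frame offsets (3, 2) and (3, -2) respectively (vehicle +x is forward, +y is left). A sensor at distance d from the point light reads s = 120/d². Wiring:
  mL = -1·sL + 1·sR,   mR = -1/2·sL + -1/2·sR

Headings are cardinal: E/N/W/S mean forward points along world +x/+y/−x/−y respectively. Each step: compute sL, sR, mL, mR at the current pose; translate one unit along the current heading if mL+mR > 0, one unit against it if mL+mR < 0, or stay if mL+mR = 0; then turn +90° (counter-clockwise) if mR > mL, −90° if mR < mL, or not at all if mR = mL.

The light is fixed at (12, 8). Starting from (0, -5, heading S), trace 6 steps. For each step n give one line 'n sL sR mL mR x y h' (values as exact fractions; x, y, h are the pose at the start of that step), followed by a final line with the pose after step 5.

n=0: pose=(0,-5,S); sL=30/89, sR=30/113; mL=-720/10057, mR=-3030/10057; mL+mR=-3750/10057 → advance -1; mR−mL=-2310/10057 → turn -1·90°
n=1: pose=(0,-4,W); sL=120/421, sR=24/65; mL=2304/27365, mR=-8952/27365; mL+mR=-6648/27365 → advance -1; mR−mL=-11256/27365 → turn -1·90°
n=2: pose=(1,-4,N); sL=12/25, sR=20/27; mL=176/675, mR=-412/675; mL+mR=-236/675 → advance -1; mR−mL=-196/225 → turn -1·90°
n=3: pose=(1,-5,E); sL=24/37, sR=120/289; mL=-2496/10693, mR=-5688/10693; mL+mR=-8184/10693 → advance -1; mR−mL=-3192/10693 → turn -1·90°
n=4: pose=(0,-5,S); sL=30/89, sR=30/113; mL=-720/10057, mR=-3030/10057; mL+mR=-3750/10057 → advance -1; mR−mL=-2310/10057 → turn -1·90°
n=5: pose=(0,-4,W); sL=120/421, sR=24/65; mL=2304/27365, mR=-8952/27365; mL+mR=-6648/27365 → advance -1; mR−mL=-11256/27365 → turn -1·90°

0 30/89 30/113 -720/10057 -3030/10057 0 -5 S
1 120/421 24/65 2304/27365 -8952/27365 0 -4 W
2 12/25 20/27 176/675 -412/675 1 -4 N
3 24/37 120/289 -2496/10693 -5688/10693 1 -5 E
4 30/89 30/113 -720/10057 -3030/10057 0 -5 S
5 120/421 24/65 2304/27365 -8952/27365 0 -4 W
final 1 -4 N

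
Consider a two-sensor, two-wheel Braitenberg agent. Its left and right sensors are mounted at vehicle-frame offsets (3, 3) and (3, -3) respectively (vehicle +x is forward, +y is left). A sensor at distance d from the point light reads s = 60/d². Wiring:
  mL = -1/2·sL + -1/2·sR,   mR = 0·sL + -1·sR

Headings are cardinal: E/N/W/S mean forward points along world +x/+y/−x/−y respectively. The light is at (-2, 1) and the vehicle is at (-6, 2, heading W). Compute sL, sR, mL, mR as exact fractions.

left sensor world pos  = (-9, -1); dL² = 53
right sensor world pos = (-9, 5); dR² = 65
sL = 60/53 = 60/53
sR = 60/65 = 12/13
mL = -1/2·sL + -1/2·sR = -708/689
mR = 0·sL + -1·sR = -12/13

60/53 12/13 -708/689 -12/13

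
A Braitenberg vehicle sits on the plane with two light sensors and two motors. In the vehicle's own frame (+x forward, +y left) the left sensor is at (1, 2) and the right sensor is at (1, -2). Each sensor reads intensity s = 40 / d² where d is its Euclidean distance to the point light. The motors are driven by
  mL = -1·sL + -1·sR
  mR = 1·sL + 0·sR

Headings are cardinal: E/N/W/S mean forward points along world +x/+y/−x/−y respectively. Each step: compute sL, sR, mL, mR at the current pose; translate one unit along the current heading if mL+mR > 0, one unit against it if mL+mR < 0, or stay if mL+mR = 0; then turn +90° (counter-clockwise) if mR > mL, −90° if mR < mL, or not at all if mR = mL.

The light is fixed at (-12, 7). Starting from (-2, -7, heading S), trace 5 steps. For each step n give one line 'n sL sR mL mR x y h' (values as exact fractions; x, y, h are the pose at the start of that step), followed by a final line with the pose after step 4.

0 40/369 40/289 -26320/106641 40/369 -2 -7 S
1 20/121 20/173 -5880/20933 20/121 -2 -6 E
2 40/193 8/53 -3664/10229 40/193 -3 -6 N
3 1/8 5/26 -33/104 1/8 -3 -7 W
4 40/369 40/289 -26320/106641 40/369 -2 -7 S
final -2 -6 E

n=0: pose=(-2,-7,S); sL=40/369, sR=40/289; mL=-26320/106641, mR=40/369; mL+mR=-40/289 → advance -1; mR−mL=37880/106641 → turn +1·90°
n=1: pose=(-2,-6,E); sL=20/121, sR=20/173; mL=-5880/20933, mR=20/121; mL+mR=-20/173 → advance -1; mR−mL=9340/20933 → turn +1·90°
n=2: pose=(-3,-6,N); sL=40/193, sR=8/53; mL=-3664/10229, mR=40/193; mL+mR=-8/53 → advance -1; mR−mL=5784/10229 → turn +1·90°
n=3: pose=(-3,-7,W); sL=1/8, sR=5/26; mL=-33/104, mR=1/8; mL+mR=-5/26 → advance -1; mR−mL=23/52 → turn +1·90°
n=4: pose=(-2,-7,S); sL=40/369, sR=40/289; mL=-26320/106641, mR=40/369; mL+mR=-40/289 → advance -1; mR−mL=37880/106641 → turn +1·90°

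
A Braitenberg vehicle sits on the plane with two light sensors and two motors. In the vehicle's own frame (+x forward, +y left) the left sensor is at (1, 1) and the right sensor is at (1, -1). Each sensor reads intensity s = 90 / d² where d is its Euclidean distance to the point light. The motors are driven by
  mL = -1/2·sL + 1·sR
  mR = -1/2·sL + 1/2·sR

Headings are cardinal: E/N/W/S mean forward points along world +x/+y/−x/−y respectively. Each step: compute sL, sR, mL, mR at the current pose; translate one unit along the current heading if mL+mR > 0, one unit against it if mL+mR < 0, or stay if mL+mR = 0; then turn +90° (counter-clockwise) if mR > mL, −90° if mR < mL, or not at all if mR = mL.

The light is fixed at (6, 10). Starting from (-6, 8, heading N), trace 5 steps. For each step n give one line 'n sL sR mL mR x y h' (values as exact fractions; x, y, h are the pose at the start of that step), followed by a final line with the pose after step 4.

n=0: pose=(-6,8,N); sL=9/17, sR=45/61; mL=981/2074, mR=108/1037; mL+mR=1197/2074 → advance +1; mR−mL=-45/122 → turn -1·90°
n=1: pose=(-6,9,E); sL=90/121, sR=18/25; mL=1053/3025, mR=-36/3025; mL+mR=1017/3025 → advance +1; mR−mL=-9/25 → turn -1·90°
n=2: pose=(-5,9,S); sL=45/52, sR=45/74; mL=675/3848, mR=-495/3848; mL+mR=45/962 → advance +1; mR−mL=-45/148 → turn -1·90°
n=3: pose=(-5,8,W); sL=10/17, sR=18/29; mL=161/493, mR=8/493; mL+mR=169/493 → advance +1; mR−mL=-9/29 → turn -1·90°
n=4: pose=(-6,8,N); sL=9/17, sR=45/61; mL=981/2074, mR=108/1037; mL+mR=1197/2074 → advance +1; mR−mL=-45/122 → turn -1·90°

0 9/17 45/61 981/2074 108/1037 -6 8 N
1 90/121 18/25 1053/3025 -36/3025 -6 9 E
2 45/52 45/74 675/3848 -495/3848 -5 9 S
3 10/17 18/29 161/493 8/493 -5 8 W
4 9/17 45/61 981/2074 108/1037 -6 8 N
final -6 9 E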